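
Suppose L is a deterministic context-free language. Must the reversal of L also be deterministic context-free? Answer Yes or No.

L = {c bⁿaⁿ : n≥0} ∪ {d b²ⁿaⁿ : n≥0} is a DCFL: the first symbol tells a deterministic PDA whether to pop one or two b's per a. Its reversal Lᴿ = {aⁿbⁿ c : n≥0} ∪ {aⁿb²ⁿ d : n≥0} is not. DCFLs are closed under right quotient by regular languages, and Lᴿ/{c, d} = {aⁿbⁿ : n≥0} ∪ {aⁿb²ⁿ : n≥0} — the standard context-free language accepted by no deterministic PDA (intuitively the machine would have to commit to a b-to-a ratio before the distinguishing marker arrives; formally, a DPDA for it would have a single run on aⁿb²ⁿ, accepting after the prefix aⁿbⁿ and accepting again after n more b's; an ordinary PDA that simulates it on a's and b's and, at any moment when it is accepting, may switch to reading only a fresh letter e while feeding each e to the simulation as a b, would accept aⁱbʲeᵏ (k≥1) exactly when both aⁱbʲ and aⁱbʲ⁺ᵏ are in the language, i.e. its language intersected with the regular set a*b*e⁺ would be exactly {aⁿbⁿeⁿ : n≥1} — impossible, since context-free languages are closed under intersection with regular sets and {aⁿbⁿeⁿ} is not context-free). So Lᴿ cannot be a DCFL.

No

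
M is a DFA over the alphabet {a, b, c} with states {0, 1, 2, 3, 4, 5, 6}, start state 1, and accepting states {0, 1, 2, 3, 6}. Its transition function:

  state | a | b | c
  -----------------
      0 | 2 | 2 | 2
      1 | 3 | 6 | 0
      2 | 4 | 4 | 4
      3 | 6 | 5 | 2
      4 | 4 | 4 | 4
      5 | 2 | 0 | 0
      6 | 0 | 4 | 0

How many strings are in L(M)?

34

The useful subgraph on states {0, 1, 2, 3, 5, 6} is acyclic, so L(M) is finite; the longest accepting path visits 5 useful states, giving maximum string length 4.
Counting accepting paths from 1 by length: 1 of length 0, 3 of length 1, 7 of length 2, 11 of length 3, 12 of length 4. Total 34.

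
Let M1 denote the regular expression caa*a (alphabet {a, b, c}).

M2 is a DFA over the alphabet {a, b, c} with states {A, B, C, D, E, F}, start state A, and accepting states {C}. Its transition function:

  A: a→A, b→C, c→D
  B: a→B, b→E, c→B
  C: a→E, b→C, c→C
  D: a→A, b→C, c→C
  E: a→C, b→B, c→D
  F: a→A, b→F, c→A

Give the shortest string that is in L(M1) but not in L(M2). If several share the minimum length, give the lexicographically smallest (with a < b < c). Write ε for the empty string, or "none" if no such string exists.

caa

The string caa is accepted by M1 but not by M2.
No shorter string lies in the difference, and caa is the lexicographically first length-3 string in L(M1) \ L(M2).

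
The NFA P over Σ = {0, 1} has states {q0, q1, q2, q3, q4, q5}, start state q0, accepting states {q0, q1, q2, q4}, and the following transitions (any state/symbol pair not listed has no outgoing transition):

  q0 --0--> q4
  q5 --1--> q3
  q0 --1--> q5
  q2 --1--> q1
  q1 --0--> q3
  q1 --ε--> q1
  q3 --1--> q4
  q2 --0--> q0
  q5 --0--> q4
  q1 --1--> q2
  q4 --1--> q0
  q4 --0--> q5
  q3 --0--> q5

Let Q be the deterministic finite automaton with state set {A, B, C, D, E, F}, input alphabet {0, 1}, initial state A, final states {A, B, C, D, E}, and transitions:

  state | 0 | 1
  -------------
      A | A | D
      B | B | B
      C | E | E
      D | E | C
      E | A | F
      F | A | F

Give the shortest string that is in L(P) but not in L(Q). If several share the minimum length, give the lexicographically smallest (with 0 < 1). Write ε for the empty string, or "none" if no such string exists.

The string 101 is accepted by P but not by Q.
No shorter string lies in the difference, and 101 is the lexicographically first length-3 string in L(P) \ L(Q).

101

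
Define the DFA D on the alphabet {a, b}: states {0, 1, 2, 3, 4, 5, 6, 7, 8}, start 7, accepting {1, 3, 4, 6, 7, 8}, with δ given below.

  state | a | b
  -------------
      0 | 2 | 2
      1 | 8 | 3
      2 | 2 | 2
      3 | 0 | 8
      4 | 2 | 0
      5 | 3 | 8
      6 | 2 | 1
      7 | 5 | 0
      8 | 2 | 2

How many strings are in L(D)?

The useful subgraph on states {3, 5, 7, 8} is acyclic, so L(D) is finite; the longest accepting path visits 4 useful states, giving maximum string length 3.
Counting accepting paths from 7 by length: 1 of length 0, 2 of length 2, 1 of length 3. Total 4.

4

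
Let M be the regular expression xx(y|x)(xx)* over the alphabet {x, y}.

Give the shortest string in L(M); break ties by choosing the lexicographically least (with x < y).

xxx

By inspection of the expression, no string of length less than 3 matches, and xxx is the lexicographically first match of length 3.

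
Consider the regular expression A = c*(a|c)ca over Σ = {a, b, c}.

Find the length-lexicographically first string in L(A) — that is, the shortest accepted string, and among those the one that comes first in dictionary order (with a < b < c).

aca

By inspection of the expression, no string of length less than 3 matches, and aca is the lexicographically first match of length 3.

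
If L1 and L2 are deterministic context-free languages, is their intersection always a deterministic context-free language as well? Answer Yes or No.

DCFLs are closed under complement (normalise the DPDA to read all of its input, then flip the verdict). If they were also closed under intersection, De Morgan would make them closed under union; but {aⁿbⁿ : n≥0} and {aⁿb²ⁿ : n≥0} are DCFLs (push the a's; pop one per b, respectively one per two b's) whose union no deterministic PDA accepts: a DPDA for it would have a single run on aⁿb²ⁿ, accepting after the prefix aⁿbⁿ and accepting again after n more b's; an ordinary PDA that simulates it on a's and b's and, at any moment when it is accepting, may switch to reading only a fresh letter c while feeding each c to the simulation as a b, would accept aⁱbʲcᵏ (k≥1) exactly when both aⁱbʲ and aⁱbʲ⁺ᵏ are in the language, i.e. its language intersected with the regular set a*b*c⁺ would be exactly {aⁿbⁿcⁿ : n≥1} — impossible, since context-free languages are closed under intersection with regular sets and {aⁿbⁿcⁿ} is not context-free.

No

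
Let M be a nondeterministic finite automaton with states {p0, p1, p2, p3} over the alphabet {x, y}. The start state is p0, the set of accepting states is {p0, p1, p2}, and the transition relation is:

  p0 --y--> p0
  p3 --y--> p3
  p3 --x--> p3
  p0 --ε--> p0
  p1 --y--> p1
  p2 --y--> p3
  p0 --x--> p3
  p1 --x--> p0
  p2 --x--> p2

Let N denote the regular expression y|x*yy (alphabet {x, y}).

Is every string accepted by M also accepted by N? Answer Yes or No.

No

The empty string ε is in L(M) but not in L(N).
So L(M) ⊄ L(N).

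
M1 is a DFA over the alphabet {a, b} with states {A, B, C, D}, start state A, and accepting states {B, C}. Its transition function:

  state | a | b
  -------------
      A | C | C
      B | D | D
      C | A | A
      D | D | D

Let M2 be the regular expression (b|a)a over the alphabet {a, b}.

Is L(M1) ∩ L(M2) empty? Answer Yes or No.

Converting the expression M2 to a DFA (subset construction, then merging equivalent states) gives the minimal DFA with states {r0, r1, r2, r3}, start state r0, accepting states {r2} and transitions r0: a→r1, b→r1; r1: a→r2, b→r3; r2: a→r3, b→r3; r3: a→r3, b→r3.
Exploring the product automaton M1 × M2 from the start pair (A, r0), following both machines on each input symbol, reaches 5 state pairs: (A, r0), (C, r1), (A, r2), (A, r3), (C, r3).
M1 accepts in {B, C} and M2 accepts in {r2}; no reachable pair has both components accepting, so no string drives both machines to acceptance simultaneously and L(M1) ∩ L(M2) = ∅.
So no string is accepted by both, and the intersection is empty.

Yes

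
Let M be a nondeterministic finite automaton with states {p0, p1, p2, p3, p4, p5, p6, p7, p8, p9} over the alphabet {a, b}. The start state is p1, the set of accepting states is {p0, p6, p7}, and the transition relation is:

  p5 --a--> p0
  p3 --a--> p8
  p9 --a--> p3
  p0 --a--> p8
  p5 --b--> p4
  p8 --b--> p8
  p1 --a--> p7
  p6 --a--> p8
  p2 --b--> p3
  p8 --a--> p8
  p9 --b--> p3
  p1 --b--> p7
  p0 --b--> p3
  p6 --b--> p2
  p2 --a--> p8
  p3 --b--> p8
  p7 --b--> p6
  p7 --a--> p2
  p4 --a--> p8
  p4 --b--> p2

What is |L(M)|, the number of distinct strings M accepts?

4

The useful subgraph on states {p1, p6, p7} is acyclic, so L(M) is finite; the longest accepting path visits 3 useful states, giving maximum string length 2.
Counting accepting paths from p1 by length: 2 of length 1, 2 of length 2. Total 4.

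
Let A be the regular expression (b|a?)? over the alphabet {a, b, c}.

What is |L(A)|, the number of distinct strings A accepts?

3

The expression has no Kleene star, so L(A) is finite. Expanding the alternatives gives {ε, a, b}.
That is 1 of length 0, 2 of length 1: 3 strings in all.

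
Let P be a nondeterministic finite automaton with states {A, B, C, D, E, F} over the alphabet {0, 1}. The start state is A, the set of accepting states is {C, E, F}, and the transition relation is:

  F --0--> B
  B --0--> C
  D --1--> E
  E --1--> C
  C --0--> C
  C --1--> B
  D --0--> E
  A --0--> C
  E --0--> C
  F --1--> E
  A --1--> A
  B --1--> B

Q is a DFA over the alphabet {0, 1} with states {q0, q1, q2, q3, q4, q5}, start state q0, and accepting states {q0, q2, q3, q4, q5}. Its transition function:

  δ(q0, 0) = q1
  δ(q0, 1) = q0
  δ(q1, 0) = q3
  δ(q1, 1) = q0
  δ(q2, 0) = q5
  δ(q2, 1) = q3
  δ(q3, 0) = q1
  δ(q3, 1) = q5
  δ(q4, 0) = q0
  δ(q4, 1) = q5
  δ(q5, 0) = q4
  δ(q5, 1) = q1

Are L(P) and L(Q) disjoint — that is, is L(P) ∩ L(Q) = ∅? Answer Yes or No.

No

The string 00 is accepted by both P and Q.
Hence L(P) ∩ L(Q) ≠ ∅.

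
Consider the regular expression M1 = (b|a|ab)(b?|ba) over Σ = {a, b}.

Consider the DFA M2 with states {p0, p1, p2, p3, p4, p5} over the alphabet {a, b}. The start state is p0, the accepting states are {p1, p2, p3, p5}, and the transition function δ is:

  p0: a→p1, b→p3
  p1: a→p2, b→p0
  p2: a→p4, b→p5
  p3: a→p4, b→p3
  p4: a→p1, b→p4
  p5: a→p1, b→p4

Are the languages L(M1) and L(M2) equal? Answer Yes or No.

The string ab is accepted by M1 but rejected by M2.
So L(M1) ≠ L(M2).

No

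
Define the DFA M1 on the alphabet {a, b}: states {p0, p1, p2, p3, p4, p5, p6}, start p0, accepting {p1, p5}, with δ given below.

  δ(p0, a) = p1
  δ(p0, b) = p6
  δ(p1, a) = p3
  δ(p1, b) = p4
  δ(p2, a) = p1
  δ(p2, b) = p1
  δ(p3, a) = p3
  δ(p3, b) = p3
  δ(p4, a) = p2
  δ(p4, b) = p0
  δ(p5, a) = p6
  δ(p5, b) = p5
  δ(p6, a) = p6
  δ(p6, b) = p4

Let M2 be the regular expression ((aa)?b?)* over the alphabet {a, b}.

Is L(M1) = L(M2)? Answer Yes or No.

No

The string a is accepted by M1 but rejected by M2.
So L(M1) ≠ L(M2).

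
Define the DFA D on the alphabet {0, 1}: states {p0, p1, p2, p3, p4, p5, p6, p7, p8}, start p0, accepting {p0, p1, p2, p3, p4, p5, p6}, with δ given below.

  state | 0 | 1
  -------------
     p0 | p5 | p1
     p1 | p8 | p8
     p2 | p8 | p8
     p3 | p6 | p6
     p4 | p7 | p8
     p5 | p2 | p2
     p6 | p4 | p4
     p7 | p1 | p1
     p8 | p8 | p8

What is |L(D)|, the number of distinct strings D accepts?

5

The useful subgraph on states {p0, p1, p2, p5} is acyclic, so L(D) is finite; the longest accepting path visits 3 useful states, giving maximum string length 2.
Counting accepting paths from p0 by length: 1 of length 0, 2 of length 1, 2 of length 2. Total 5.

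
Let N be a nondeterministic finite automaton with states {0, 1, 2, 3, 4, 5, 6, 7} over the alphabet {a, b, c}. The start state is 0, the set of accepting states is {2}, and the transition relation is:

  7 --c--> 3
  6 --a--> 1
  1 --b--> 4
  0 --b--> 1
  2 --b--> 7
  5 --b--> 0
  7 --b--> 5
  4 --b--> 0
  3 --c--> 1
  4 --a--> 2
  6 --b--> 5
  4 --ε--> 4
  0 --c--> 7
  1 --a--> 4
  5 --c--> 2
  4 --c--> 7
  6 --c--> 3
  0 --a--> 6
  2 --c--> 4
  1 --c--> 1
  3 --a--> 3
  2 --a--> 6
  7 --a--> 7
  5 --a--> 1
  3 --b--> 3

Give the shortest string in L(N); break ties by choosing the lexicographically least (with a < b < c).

A breadth-first search from 0 reaches an accepting state first via the path 0 → 6 → 5 → 2 on input abc.
No string of length < 3 is accepted (BFS exhausts all shorter strings without reaching an accepting state), and abc is the lexicographically least accepting string of length 3.

abc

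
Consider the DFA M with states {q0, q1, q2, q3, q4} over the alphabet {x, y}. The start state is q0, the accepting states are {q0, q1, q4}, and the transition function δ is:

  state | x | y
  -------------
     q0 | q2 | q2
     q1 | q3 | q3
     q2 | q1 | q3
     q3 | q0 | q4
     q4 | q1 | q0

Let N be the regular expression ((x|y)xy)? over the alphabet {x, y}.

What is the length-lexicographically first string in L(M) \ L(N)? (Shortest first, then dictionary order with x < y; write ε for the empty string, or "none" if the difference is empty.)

xx

The string xx is accepted by M but not by N.
No shorter string lies in the difference, and xx is the lexicographically first length-2 string in L(M) \ L(N).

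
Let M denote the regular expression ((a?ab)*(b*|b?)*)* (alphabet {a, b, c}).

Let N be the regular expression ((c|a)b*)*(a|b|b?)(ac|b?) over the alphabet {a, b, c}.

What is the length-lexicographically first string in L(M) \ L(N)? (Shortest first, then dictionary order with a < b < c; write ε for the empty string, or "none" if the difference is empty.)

bab

The string bab is accepted by M but not by N.
No shorter string lies in the difference, and bab is the lexicographically first length-3 string in L(M) \ L(N).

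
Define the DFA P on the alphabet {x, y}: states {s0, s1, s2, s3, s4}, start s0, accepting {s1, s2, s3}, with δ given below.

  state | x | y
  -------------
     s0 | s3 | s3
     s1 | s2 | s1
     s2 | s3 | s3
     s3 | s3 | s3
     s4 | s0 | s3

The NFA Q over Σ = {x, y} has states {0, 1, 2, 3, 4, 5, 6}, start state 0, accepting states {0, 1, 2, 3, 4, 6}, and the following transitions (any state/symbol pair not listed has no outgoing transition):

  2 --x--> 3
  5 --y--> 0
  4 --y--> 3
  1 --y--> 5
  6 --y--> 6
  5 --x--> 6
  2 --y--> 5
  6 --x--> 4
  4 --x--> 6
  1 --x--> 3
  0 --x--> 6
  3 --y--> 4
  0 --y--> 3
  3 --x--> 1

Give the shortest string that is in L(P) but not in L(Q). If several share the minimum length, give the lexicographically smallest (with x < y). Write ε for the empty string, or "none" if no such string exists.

The string yxy is accepted by P but not by Q.
No shorter string lies in the difference, and yxy is the lexicographically first length-3 string in L(P) \ L(Q).

yxy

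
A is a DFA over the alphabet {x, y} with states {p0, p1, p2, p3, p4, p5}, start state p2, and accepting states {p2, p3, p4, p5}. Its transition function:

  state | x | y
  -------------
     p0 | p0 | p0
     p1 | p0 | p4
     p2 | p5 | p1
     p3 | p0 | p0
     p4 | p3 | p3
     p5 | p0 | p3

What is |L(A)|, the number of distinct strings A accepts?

6

The useful subgraph on states {p1, p2, p3, p4, p5} is acyclic, so L(A) is finite; the longest accepting path visits 4 useful states, giving maximum string length 3.
Counting accepting paths from p2 by length: 1 of length 0, 1 of length 1, 2 of length 2, 2 of length 3. Total 6.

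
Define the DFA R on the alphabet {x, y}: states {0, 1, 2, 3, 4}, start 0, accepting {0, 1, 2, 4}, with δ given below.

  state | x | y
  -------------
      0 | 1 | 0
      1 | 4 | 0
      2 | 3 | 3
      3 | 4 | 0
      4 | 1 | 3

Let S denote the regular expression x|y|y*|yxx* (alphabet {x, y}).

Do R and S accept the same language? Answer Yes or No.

No

The string xx is accepted by R but rejected by S.
So L(R) ≠ L(S).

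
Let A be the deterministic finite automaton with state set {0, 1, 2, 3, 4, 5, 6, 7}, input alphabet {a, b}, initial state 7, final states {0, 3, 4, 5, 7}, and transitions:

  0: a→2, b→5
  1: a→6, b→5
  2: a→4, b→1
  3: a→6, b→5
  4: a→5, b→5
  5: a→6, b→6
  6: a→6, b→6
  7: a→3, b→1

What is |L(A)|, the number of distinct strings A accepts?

4

The useful subgraph on states {1, 3, 5, 7} is acyclic, so L(A) is finite; the longest accepting path visits 3 useful states, giving maximum string length 2.
Counting accepting paths from 7 by length: 1 of length 0, 1 of length 1, 2 of length 2. Total 4.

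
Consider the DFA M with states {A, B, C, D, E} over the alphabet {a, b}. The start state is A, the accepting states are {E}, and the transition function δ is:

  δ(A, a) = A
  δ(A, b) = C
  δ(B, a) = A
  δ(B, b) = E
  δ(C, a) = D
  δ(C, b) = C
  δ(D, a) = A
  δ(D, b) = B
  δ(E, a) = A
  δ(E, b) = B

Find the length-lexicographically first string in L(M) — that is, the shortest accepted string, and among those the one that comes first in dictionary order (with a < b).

babb

A breadth-first search from A reaches an accepting state first via the path A → C → D → B → E on input babb.
No string of length < 4 is accepted (BFS exhausts all shorter strings without reaching an accepting state), and babb is the lexicographically least accepting string of length 4.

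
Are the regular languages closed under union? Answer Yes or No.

Yes

Given DFAs for L₁ and L₂, run them in parallel: the product automaton on Q₁ × Q₂ that accepts when either component is accepting recognises L₁ ∪ L₂ (equivalently, R₁ | R₂ is a regular expression for it).
So the regular languages are closed under union.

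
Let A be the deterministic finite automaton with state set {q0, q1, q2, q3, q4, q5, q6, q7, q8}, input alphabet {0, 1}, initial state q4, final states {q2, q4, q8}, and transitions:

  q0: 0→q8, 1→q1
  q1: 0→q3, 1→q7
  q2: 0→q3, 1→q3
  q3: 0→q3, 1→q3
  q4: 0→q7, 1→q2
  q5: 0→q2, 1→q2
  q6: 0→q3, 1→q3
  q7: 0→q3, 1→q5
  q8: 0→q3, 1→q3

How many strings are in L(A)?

4

The useful subgraph on states {q2, q4, q5, q7} is acyclic, so L(A) is finite; the longest accepting path visits 4 useful states, giving maximum string length 3.
Counting accepting paths from q4 by length: 1 of length 0, 1 of length 1, 2 of length 3. Total 4.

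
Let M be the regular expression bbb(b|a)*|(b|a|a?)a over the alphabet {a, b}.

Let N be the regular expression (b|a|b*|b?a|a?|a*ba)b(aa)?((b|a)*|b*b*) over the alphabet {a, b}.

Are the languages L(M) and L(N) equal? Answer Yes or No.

No

The string a is accepted by M but rejected by N.
So L(M) ≠ L(N).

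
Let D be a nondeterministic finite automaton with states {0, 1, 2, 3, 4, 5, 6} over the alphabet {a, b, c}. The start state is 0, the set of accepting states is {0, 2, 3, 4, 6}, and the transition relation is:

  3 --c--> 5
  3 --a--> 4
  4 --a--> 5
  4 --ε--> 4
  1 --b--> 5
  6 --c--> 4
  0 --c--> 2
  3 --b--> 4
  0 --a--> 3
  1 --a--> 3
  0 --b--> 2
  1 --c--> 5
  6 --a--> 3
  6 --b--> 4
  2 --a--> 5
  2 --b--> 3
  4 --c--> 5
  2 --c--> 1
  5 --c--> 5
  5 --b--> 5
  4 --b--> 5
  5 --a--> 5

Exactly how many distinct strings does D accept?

The useful subgraph on states {0, 1, 2, 3, 4} is acyclic, so L(D) is finite; the longest accepting path visits 5 useful states, giving maximum string length 4.
Counting accepting paths from 0 by length: 1 of length 0, 3 of length 1, 4 of length 2, 6 of length 3, 4 of length 4. Total 18.

18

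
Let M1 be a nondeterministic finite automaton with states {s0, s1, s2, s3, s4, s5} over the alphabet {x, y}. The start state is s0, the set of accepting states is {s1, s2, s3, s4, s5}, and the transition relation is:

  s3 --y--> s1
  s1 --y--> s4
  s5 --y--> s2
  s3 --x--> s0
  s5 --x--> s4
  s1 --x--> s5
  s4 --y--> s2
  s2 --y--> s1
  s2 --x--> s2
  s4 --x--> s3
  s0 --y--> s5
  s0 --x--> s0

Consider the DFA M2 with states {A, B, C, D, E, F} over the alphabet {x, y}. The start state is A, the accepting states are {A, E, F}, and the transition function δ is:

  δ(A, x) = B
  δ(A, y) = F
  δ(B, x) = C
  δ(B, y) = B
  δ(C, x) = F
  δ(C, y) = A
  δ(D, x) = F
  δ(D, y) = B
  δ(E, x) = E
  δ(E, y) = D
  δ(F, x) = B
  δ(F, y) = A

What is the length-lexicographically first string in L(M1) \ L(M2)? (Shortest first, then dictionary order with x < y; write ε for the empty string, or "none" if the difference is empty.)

xy

The string xy is accepted by M1 but not by M2.
No shorter string lies in the difference, and xy is the lexicographically first length-2 string in L(M1) \ L(M2).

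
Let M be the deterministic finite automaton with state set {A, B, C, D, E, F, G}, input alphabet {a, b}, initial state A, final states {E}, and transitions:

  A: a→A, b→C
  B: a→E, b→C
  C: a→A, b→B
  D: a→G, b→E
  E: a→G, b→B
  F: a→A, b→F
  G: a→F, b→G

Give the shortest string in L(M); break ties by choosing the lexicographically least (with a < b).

bba

A breadth-first search from A reaches an accepting state first via the path A → C → B → E on input bba.
No string of length < 3 is accepted (BFS exhausts all shorter strings without reaching an accepting state), and bba is the lexicographically least accepting string of length 3.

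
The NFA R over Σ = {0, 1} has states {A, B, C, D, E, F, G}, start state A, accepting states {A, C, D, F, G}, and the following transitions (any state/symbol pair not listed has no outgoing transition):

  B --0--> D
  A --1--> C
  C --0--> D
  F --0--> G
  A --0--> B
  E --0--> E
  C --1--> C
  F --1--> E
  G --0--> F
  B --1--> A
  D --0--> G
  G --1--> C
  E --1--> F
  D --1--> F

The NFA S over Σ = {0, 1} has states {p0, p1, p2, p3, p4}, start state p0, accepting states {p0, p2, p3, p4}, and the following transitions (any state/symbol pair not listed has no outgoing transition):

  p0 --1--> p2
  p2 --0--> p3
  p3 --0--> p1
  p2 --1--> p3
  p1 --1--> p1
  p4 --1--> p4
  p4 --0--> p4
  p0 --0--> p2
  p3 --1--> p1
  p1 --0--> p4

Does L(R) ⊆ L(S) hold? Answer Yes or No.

No

The string 000 is in L(R) but not in L(S).
So L(R) ⊄ L(S).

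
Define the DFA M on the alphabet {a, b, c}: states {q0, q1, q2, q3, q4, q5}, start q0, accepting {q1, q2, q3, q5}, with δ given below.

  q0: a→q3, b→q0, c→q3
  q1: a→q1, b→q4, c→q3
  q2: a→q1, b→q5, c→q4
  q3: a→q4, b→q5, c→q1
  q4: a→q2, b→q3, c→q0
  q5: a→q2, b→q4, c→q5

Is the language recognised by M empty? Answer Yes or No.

The string a is accepted: the run q0 → q3 ends in the accepting state q3.
Since at least one string is accepted, L(M) is not empty.

No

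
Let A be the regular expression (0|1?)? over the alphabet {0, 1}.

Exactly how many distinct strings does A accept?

The expression has no Kleene star, so L(A) is finite. Expanding the alternatives gives {ε, 0, 1}.
That is 1 of length 0, 2 of length 1: 3 strings in all.

3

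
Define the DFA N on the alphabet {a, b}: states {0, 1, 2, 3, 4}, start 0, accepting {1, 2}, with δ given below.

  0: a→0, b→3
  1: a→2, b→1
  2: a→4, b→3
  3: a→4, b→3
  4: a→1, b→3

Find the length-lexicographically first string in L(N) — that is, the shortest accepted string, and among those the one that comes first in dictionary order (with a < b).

baa

A breadth-first search from 0 reaches an accepting state first via the path 0 → 3 → 4 → 1 on input baa.
No string of length < 3 is accepted (BFS exhausts all shorter strings without reaching an accepting state), and baa is the lexicographically least accepting string of length 3.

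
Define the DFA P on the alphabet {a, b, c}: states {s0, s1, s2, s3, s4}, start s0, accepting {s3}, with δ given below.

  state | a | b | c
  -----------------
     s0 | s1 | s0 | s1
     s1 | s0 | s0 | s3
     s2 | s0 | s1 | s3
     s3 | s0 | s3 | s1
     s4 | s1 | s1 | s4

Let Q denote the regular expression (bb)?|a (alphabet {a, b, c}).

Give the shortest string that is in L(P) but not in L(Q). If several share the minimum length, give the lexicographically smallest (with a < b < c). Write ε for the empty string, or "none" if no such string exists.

The string ac is accepted by P but not by Q.
No shorter string lies in the difference, and ac is the lexicographically first length-2 string in L(P) \ L(Q).

ac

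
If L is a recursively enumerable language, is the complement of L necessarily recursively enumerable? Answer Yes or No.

If both L and its complement were r.e., running the two recognisers in parallel would decide L, so L would be recursive; but there are r.e. languages that are not recursive (e.g. the halting problem), and their complements are therefore not r.e.

No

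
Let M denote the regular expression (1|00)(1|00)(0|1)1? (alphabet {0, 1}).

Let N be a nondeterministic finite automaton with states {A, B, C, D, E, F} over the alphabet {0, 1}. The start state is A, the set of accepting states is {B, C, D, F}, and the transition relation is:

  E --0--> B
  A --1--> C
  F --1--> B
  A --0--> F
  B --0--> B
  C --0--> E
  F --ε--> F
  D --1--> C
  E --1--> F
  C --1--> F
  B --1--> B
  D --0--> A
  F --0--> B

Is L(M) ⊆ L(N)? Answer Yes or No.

Converting the expression M to a DFA (subset construction, then merging equivalent states) gives the minimal DFA with states {m0, m1, m2, m3, m4, m5, m6, m7}, start state m0, accepting states {m6, m7} and transitions m0: 0→m1, 1→m2; m1: 0→m2, 1→m3; m2: 0→m4, 1→m5; m3: 0→m3, 1→m3; m4: 0→m5, 1→m3; m5: 0→m6, 1→m6; m6: 0→m3, 1→m7; m7: 0→m3, 1→m3.
Exploring the product automaton M × N from the start pair (m0, A), following both machines on each input symbol, reaches 12 state pairs: (m0, A), (m1, F), (m2, C), (m2, B), (m3, B), (m4, E), (m5, F), (m4, B), (m5, B), (m3, F), (m6, B), (m7, B).
M accepts in {m6, m7} and N accepts in {B, C, D, F}. The reachable pairs whose M-component is accepting are (m6, B), (m7, B); in each of them the N-component is accepting too, so the product for L(M) \ L(N) (M-component accepting, N-component rejecting) has no reachable accepting pair and the difference is empty.
Hence every string in L(M) is also in L(N).

Yes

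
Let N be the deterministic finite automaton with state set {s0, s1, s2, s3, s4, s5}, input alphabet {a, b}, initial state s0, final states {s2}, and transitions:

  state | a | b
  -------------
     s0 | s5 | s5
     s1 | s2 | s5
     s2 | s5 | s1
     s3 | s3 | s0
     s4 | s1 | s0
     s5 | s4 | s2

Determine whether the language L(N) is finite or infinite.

infinite

State s2 is reachable from the start and can reach an accepting state, and it lies on the cycle s2 → s1 → s2.
Traversing that cycle any number of times yields accepted strings of unbounded length, so the language is infinite.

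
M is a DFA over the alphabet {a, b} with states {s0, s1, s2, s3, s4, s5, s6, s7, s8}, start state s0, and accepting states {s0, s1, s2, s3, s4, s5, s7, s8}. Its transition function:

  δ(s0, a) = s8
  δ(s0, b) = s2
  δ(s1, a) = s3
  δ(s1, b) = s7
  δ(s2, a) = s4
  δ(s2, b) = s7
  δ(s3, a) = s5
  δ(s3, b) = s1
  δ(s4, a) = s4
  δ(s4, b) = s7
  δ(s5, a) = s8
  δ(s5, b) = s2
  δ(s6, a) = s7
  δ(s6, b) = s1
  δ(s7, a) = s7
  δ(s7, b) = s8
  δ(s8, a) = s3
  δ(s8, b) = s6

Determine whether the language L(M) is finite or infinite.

State s3 is reachable from the start and can reach an accepting state, and it lies on the cycle s3 → s1 → s3.
Traversing that cycle any number of times yields accepted strings of unbounded length, so the language is infinite.

infinite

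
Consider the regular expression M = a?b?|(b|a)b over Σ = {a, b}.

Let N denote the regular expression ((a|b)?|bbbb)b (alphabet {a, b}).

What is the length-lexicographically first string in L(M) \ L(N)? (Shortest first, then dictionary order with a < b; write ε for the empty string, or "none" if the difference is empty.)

The empty string ε is accepted by M but not by N.
Since ε is the unique shortest string, it is the required witness.

ε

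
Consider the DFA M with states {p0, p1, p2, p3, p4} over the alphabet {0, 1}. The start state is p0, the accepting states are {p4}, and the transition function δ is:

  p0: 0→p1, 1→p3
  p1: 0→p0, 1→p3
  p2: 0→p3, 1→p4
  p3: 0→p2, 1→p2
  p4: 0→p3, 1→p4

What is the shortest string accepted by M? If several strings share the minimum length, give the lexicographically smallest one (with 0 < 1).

101

A breadth-first search from p0 reaches an accepting state first via the path p0 → p3 → p2 → p4 on input 101.
No string of length < 3 is accepted (BFS exhausts all shorter strings without reaching an accepting state), and 101 is the lexicographically least accepting string of length 3.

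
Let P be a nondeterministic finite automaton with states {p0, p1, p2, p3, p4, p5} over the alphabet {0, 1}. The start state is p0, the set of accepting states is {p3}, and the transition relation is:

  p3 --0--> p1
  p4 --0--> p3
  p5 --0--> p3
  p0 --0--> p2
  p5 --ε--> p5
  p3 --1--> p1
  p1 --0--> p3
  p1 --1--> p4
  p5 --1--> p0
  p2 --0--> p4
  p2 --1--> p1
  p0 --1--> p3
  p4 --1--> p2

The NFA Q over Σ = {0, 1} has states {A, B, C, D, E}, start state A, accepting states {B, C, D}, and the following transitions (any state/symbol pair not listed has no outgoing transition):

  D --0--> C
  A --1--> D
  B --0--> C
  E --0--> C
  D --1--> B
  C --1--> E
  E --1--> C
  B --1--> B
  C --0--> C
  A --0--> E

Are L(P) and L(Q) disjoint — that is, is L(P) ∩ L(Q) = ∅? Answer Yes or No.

The string 1 is accepted by both P and Q.
Hence L(P) ∩ L(Q) ≠ ∅.

No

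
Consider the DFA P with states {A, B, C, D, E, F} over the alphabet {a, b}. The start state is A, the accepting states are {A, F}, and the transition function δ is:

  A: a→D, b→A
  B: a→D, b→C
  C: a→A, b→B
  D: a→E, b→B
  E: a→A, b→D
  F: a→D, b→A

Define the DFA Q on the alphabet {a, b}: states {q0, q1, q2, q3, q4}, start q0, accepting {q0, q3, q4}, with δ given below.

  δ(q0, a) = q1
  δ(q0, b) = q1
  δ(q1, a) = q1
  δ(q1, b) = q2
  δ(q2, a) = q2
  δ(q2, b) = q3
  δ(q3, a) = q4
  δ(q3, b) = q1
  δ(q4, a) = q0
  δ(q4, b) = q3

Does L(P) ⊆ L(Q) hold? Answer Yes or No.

No

The string b is in L(P) but not in L(Q).
So L(P) ⊄ L(Q).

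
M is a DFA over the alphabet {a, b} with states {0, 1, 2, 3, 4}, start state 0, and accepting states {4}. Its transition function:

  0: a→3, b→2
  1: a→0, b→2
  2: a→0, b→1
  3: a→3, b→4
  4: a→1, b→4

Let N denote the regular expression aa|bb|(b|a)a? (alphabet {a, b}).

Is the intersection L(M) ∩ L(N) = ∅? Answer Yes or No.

Yes

Converting the expression N to a DFA (subset construction, then merging equivalent states) gives the minimal DFA with states {n0, n1, n2, n3, n4}, start state n0, accepting states {n1, n2, n3} and transitions n0: a→n1, b→n2; n1: a→n3, b→n4; n2: a→n3, b→n3; n3: a→n4, b→n4; n4: a→n4, b→n4.
Exploring the product automaton M × N from the start pair (0, n0), following both machines on each input symbol, reaches 11 state pairs: (0, n0), (3, n1), (2, n2), (3, n3), (4, n4), (0, n3), (1, n3), (3, n4), (1, n4), (2, n4), (0, n4).
M accepts in {4} and N accepts in {n1, n2, n3}; no reachable pair has both components accepting, so no string drives both machines to acceptance simultaneously and L(M) ∩ L(N) = ∅.
So no string is accepted by both, and the intersection is empty.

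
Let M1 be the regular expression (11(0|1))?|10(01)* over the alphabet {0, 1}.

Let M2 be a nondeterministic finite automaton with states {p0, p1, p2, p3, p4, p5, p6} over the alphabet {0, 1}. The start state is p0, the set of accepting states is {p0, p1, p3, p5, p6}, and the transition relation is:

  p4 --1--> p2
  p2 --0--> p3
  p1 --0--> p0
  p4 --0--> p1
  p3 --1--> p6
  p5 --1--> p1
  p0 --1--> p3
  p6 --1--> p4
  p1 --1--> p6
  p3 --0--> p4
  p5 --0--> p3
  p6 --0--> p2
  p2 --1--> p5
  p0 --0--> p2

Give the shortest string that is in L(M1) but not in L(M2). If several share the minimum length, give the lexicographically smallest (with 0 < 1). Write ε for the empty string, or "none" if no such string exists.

10

The string 10 is accepted by M1 but not by M2.
No shorter string lies in the difference, and 10 is the lexicographically first length-2 string in L(M1) \ L(M2).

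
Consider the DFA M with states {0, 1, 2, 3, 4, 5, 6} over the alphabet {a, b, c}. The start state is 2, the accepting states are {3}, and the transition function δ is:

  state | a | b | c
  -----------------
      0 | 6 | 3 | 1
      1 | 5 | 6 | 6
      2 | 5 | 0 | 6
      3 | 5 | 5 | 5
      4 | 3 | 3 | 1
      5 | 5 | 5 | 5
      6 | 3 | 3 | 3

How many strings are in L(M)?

13

The useful subgraph on states {0, 1, 2, 3, 6} is acyclic, so L(M) is finite; the longest accepting path visits 5 useful states, giving maximum string length 4.
Counting accepting paths from 2 by length: 4 of length 2, 3 of length 3, 6 of length 4. Total 13.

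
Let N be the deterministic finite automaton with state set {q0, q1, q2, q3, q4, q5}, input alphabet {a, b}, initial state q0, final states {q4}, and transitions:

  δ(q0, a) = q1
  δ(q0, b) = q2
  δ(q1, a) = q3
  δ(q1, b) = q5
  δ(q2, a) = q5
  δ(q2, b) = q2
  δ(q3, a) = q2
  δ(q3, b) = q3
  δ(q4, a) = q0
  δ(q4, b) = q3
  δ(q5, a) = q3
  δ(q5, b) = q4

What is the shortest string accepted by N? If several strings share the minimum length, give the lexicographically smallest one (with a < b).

A breadth-first search from q0 reaches an accepting state first via the path q0 → q1 → q5 → q4 on input abb.
No string of length < 3 is accepted (BFS exhausts all shorter strings without reaching an accepting state), and abb is the lexicographically least accepting string of length 3.

abb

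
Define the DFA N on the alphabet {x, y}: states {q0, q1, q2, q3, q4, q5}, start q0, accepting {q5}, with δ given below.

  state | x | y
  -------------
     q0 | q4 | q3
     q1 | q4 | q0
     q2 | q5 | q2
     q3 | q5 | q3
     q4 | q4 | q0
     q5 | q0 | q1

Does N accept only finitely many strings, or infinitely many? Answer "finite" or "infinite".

infinite

State q3 is reachable from the start and can reach an accepting state, and it lies on the cycle q3 → q3.
Traversing that cycle any number of times yields accepted strings of unbounded length, so the language is infinite.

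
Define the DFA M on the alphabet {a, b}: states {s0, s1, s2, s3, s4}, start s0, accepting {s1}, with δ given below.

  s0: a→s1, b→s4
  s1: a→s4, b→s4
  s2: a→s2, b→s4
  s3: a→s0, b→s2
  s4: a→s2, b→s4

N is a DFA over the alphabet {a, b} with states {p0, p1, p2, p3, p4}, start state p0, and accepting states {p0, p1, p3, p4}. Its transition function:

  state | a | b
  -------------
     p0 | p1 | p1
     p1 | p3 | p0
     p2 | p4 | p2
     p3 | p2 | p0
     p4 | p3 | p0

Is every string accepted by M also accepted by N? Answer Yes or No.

Yes

Exploring the product automaton M × N from the start pair (s0, p0), following both machines on each input symbol, reaches 10 state pairs: (s0, p0), (s1, p1), (s4, p1), (s4, p3), (s4, p0), (s2, p3), (s2, p2), (s2, p1), (s2, p4), (s4, p2).
M accepts in {s1} and N accepts in {p0, p1, p3, p4}. The reachable pairs whose M-component is accepting are (s1, p1); in each of them the N-component is accepting too, so the product for L(M) \ L(N) (M-component accepting, N-component rejecting) has no reachable accepting pair and the difference is empty.
Hence every string in L(M) is also in L(N).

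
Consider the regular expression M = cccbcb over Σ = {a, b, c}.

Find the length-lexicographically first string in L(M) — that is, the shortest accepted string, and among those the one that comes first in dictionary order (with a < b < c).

cccbcb

By inspection of the expression, no string of length less than 6 matches, and cccbcb is the lexicographically first match of length 6.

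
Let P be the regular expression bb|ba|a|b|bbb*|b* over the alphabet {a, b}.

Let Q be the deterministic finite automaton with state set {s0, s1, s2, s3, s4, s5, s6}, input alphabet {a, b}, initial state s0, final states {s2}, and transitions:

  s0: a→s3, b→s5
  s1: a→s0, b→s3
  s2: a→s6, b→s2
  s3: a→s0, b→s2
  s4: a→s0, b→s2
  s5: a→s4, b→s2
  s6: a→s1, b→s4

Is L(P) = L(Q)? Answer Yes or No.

No

The empty string ε is accepted by P but rejected by Q.
So L(P) ≠ L(Q).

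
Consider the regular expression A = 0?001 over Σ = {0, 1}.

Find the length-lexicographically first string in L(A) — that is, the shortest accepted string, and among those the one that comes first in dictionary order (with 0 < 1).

001

By inspection of the expression, no string of length less than 3 matches, and 001 is the lexicographically first match of length 3.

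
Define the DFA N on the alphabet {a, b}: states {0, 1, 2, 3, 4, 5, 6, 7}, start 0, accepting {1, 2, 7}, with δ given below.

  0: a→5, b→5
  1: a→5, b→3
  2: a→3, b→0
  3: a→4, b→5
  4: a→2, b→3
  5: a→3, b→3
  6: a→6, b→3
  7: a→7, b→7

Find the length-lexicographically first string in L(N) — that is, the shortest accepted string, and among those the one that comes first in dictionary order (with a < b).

aaaa

A breadth-first search from 0 reaches an accepting state first via the path 0 → 5 → 3 → 4 → 2 on input aaaa.
No string of length < 4 is accepted (BFS exhausts all shorter strings without reaching an accepting state), and aaaa is the lexicographically least accepting string of length 4.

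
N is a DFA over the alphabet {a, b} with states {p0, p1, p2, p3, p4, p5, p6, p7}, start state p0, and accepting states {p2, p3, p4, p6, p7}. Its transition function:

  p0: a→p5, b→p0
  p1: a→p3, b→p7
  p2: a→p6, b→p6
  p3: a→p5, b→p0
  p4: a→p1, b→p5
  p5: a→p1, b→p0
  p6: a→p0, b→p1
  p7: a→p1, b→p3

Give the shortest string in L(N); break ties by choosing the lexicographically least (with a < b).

aaa

A breadth-first search from p0 reaches an accepting state first via the path p0 → p5 → p1 → p3 on input aaa.
No string of length < 3 is accepted (BFS exhausts all shorter strings without reaching an accepting state), and aaa is the lexicographically least accepting string of length 3.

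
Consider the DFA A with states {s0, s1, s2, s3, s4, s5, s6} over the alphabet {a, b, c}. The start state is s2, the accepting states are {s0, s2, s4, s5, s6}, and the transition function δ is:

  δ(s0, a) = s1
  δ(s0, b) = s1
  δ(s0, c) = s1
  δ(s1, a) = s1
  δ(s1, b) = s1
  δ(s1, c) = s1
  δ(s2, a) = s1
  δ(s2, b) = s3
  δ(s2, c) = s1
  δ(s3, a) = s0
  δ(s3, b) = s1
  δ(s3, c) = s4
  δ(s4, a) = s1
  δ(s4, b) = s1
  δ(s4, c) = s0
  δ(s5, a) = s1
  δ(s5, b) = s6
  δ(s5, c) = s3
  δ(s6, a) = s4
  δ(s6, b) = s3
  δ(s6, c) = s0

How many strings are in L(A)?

4

The useful subgraph on states {s0, s2, s3, s4} is acyclic, so L(A) is finite; the longest accepting path visits 4 useful states, giving maximum string length 3.
Counting accepting paths from s2 by length: 1 of length 0, 2 of length 2, 1 of length 3. Total 4.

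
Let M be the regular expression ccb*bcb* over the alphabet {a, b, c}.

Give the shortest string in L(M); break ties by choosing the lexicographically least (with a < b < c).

ccbc

By inspection of the expression, no string of length less than 4 matches, and ccbc is the lexicographically first match of length 4.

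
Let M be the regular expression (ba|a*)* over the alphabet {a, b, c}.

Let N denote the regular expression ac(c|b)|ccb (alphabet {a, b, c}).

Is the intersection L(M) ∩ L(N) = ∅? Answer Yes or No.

Yes

Converting the expression M to a DFA (subset construction, then merging equivalent states) gives the minimal DFA with states {m0, m1, m2}, start state m0, accepting states {m0} and transitions m0: a→m0, b→m1, c→m2; m1: a→m0, b→m2, c→m2; m2: a→m2, b→m2, c→m2.
Converting the expression N to a DFA (subset construction, then merging equivalent states) gives the minimal DFA with states {n0, n1, n2, n3, n4, n5, n6}, start state n0, accepting states {n6} and transitions n0: a→n1, b→n2, c→n3; n1: a→n2, b→n2, c→n4; n2: a→n2, b→n2, c→n2; n3: a→n2, b→n2, c→n5; n4: a→n2, b→n6, c→n6; n5: a→n2, b→n6, c→n2; n6: a→n2, b→n2, c→n2.
Exploring the product automaton M × N from the start pair (m0, n0), following both machines on each input symbol, reaches 9 state pairs: (m0, n0), (m0, n1), (m1, n2), (m2, n3), (m0, n2), (m2, n4), (m2, n2), (m2, n5), (m2, n6).
M accepts in {m0} and N accepts in {n6}; no reachable pair has both components accepting, so no string drives both machines to acceptance simultaneously and L(M) ∩ L(N) = ∅.
So no string is accepted by both, and the intersection is empty.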